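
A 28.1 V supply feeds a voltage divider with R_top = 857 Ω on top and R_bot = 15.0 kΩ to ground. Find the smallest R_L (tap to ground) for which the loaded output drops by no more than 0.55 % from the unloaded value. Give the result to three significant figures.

R_L(min) ≈ 147 kΩ

Output resistance R_th = R_top‖R_bot = (857 × 15000)/15860 = 810.7 Ω.
The fractional drop is R_th/(R_th + R_L); requiring this ≤ 0.00550 gives R_L ≥ R_th(1/0.00550 − 1) = 810.7 × 180.8 = 147 kΩ.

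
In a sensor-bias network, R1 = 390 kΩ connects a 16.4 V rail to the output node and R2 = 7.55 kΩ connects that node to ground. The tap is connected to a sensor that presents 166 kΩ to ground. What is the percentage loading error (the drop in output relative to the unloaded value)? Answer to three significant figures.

4.27 %

The divider's output (Thévenin) resistance is R1‖R2 = 7.407 kΩ.
Fractional drop under load = R_th/(R_th + R_L) = 7.407 / (7.407 + 166) = 0.04271.
So the output falls by 4.27 %.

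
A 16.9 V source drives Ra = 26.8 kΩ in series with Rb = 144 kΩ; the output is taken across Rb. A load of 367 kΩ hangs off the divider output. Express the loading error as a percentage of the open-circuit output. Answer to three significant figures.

The divider's output (Thévenin) resistance is Ra‖Rb = 22.59 kΩ.
Fractional drop under load = R_th/(R_th + R_L) = 22.59 / (22.59 + 367) = 0.05800.
So the output falls by 5.80 %.

5.80 %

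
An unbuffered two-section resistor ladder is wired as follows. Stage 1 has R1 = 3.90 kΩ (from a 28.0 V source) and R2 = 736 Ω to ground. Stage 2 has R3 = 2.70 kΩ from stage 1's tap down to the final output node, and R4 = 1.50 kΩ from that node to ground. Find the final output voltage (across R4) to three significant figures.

Stage 2 presents R3+R4 = 4200 Ω as a load on stage 1's tap.
Stage 1's lower leg becomes R2‖(R3+R4) = 626.3 Ω, so V_mid = 28.0 × 626.3/4526 = 3.874 V.
Stage 2 is itself unloaded: V_out = V_mid × R4/(R3+R4) = 3.874 × 1500/4200 = 1.38 V.

V_out ≈ 1.38 V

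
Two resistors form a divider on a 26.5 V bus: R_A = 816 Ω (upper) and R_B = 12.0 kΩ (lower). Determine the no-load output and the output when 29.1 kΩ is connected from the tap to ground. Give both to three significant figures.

Open-circuit: V = 26.5 × 12000/(816 + 12000) = 24.8 V.
With the load, R_B becomes R_B‖R_L = 8496 Ω, so V = 26.5 × 8496/9312 = 24.2 V.

Unloaded: 24.8 V; loaded: 24.2 V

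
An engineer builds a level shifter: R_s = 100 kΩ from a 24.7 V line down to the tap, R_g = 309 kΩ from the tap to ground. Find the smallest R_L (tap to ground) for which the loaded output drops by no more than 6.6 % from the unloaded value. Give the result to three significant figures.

Output resistance R_th = R_s‖R_g = (100 × 309)/409.0 = 75.55 kΩ.
The fractional drop is R_th/(R_th + R_L); requiring this ≤ 0.0660 gives R_L ≥ R_th(1/0.0660 − 1) = 75.55 × 14.15 = 1.07 MΩ.

R_L(min) ≈ 1.07 MΩ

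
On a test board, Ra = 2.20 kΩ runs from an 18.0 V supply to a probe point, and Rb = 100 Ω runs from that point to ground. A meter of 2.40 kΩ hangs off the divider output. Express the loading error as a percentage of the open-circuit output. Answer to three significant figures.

3.83 %

The divider's output (Thévenin) resistance is Ra‖Rb = 95.65 Ω.
Fractional drop under load = R_th/(R_th + R_L) = 95.65 / (95.65 + 2400) = 0.03833.
So the output falls by 3.83 %.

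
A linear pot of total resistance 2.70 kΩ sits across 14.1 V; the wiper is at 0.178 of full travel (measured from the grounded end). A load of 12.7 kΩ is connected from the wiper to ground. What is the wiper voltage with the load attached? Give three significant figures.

The wiper splits the pot into (1−α)R = 2219 Ω above and αR = 480.6 Ω below.
Lower section ‖ load = 463.1 Ω.
V_wiper = 14.1 × 463.1/(2219 + 463.1) = 2.43 V.

V ≈ 2.43 V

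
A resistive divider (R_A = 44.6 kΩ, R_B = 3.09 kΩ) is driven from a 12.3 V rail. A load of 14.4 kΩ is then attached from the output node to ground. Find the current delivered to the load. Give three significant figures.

I_L ≈ 0.0461 mA

R_B‖R_L = 2.544 kΩ; V_out = 12.3 × 2.544/47.14 = 0.6638 V.
I_L = V_out / R_L = 0.6638 / 14.4 kΩ = 0.0461 mA.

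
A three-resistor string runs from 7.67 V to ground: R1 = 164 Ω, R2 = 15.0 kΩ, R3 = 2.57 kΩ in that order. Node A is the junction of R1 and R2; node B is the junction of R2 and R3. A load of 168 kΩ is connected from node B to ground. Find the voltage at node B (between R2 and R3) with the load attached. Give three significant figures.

V ≈ 1.10 V

At node B, R3 is in parallel with the load: R3‖R_L = 2531 Ω.
Below node A the resistance is R2 + (R3‖R_L) = 17530 Ω, so V_A = 7.67 × 17530/17700 = 7.599 V.
Then V_B = V_A × (R3‖R_L)/(R2 + R3‖R_L) = 7.599 × 2531/17530 = 1.10 V.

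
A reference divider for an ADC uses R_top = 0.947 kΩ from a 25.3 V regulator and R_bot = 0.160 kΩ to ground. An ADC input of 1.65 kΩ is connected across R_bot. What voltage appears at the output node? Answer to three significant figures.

The load sits in parallel with R_bot: R_bot‖R_L = (160 × 1650) / (160 + 1650) = 145.9 Ω.
V_out = 25.3 × 145.9 / (947 + 145.9) = 25.3 × 145.9/1093 = 3.38 V.

V_out ≈ 3.38 V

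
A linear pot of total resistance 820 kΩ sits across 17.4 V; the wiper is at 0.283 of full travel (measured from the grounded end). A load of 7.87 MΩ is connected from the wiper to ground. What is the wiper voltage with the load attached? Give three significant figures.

V ≈ 4.82 V

The wiper splits the pot into (1−α)R = 587.9 kΩ above and αR = 232.1 kΩ below.
Lower section ‖ load = 225.4 kΩ.
V_wiper = 17.4 × 225.4/(587.9 + 225.4) = 4.82 V.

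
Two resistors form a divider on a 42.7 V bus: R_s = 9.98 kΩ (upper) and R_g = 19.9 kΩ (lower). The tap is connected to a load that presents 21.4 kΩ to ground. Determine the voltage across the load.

The load sits in parallel with R_g: R_g‖R_L = (19.9 × 21.4) / (19.9 + 21.4) = 10.31 kΩ.
V_out = 42.7 × 10.31 / (9.98 + 10.31) = 42.7 × 10.31/20.29 = 21.7 V.

V_out ≈ 21.7 V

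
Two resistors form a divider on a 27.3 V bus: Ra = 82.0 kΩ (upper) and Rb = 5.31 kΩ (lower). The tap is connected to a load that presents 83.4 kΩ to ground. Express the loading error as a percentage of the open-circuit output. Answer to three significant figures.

The divider's output (Thévenin) resistance is Ra‖Rb = 4.987 kΩ.
Fractional drop under load = R_th/(R_th + R_L) = 4.987 / (4.987 + 83.4) = 0.05642.
So the output falls by 5.64 %.

5.64 %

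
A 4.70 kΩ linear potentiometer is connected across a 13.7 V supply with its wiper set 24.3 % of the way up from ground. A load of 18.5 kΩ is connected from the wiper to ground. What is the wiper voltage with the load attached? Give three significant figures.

The wiper splits the pot into (1−α)R = 3.558 kΩ above and αR = 1.142 kΩ below.
Lower section ‖ load = 1.076 kΩ.
V_wiper = 13.7 × 1.076/(3.558 + 1.076) = 3.18 V.

V ≈ 3.18 V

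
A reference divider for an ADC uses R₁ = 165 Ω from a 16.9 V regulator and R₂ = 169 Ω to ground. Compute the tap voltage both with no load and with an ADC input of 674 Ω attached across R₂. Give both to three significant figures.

Unloaded: 8.55 V; loaded: 7.61 V

Open-circuit: V = 16.9 × 169/(165 + 169) = 8.55 V.
With the load, R₂ becomes R₂‖R_L = 135.1 Ω, so V = 16.9 × 135.1/300.1 = 7.61 V.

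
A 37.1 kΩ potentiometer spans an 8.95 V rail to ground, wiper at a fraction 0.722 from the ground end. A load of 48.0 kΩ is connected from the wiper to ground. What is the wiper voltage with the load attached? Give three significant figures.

V ≈ 5.59 V

The wiper splits the pot into (1−α)R = 10.31 kΩ above and αR = 26.79 kΩ below.
Lower section ‖ load = 17.19 kΩ.
V_wiper = 8.95 × 17.19/(10.31 + 17.19) = 5.59 V.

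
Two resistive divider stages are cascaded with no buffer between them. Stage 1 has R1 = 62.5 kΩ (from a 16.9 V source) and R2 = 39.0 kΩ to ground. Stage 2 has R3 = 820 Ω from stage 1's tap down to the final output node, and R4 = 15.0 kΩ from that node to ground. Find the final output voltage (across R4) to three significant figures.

V_out ≈ 2.45 V

Stage 2 presents R3+R4 = 15820 Ω as a load on stage 1's tap.
Stage 1's lower leg becomes R2‖(R3+R4) = 11250 Ω, so V_mid = 16.9 × 11250/73750 = 2.579 V.
Stage 2 is itself unloaded: V_out = V_mid × R4/(R3+R4) = 2.579 × 15000/15820 = 2.45 V.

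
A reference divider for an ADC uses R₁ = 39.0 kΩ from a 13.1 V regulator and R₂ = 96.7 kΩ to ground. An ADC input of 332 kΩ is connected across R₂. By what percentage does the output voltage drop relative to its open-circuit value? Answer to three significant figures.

7.72 %

The divider's output (Thévenin) resistance is R₁‖R₂ = 27.79 kΩ.
Fractional drop under load = R_th/(R_th + R_L) = 27.79 / (27.79 + 332) = 0.07724.
So the output falls by 7.72 %.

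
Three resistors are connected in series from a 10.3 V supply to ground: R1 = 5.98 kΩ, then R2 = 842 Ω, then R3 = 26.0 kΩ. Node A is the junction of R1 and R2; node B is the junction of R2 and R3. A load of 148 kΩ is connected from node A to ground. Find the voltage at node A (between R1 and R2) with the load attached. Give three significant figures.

Below node A the series string R2+R3 = 26840 Ω sits in parallel with the 148000 Ω load: 22720 Ω.
V_A = 10.3 × 22720/(5980 + 22720) = 8.15 V.

V ≈ 8.15 V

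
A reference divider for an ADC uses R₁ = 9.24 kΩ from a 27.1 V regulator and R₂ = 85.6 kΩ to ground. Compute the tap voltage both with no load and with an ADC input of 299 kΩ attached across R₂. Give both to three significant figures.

Open-circuit: V = 27.1 × 85.6/(9.24 + 85.6) = 24.5 V.
With the load, R₂ becomes R₂‖R_L = 66.55 kΩ, so V = 27.1 × 66.55/75.79 = 23.8 V.

Unloaded: 24.5 V; loaded: 23.8 V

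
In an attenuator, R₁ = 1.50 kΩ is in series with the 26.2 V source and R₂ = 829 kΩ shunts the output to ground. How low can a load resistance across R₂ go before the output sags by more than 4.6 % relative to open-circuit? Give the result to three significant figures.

R_L(min) ≈ 31.1 kΩ

Output resistance R_th = R₁‖R₂ = (1.50 × 829)/830.5 = 1.497 kΩ.
The fractional drop is R_th/(R_th + R_L); requiring this ≤ 0.0460 gives R_L ≥ R_th(1/0.0460 − 1) = 1.497 × 20.74 = 31.1 kΩ.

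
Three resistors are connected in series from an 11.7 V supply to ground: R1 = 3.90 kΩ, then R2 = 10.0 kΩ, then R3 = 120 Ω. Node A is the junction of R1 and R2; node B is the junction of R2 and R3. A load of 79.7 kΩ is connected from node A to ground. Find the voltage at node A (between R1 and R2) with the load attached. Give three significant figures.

V ≈ 8.16 V

Below node A the series string R2+R3 = 10120 Ω sits in parallel with the 79700 Ω load: 8980 Ω.
V_A = 11.7 × 8980/(3900 + 8980) = 8.16 V.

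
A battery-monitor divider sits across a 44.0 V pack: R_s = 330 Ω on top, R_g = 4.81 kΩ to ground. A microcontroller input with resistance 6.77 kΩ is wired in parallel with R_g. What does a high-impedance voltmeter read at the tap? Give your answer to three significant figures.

The load sits in parallel with R_g: R_g‖R_L = (4810 × 6770) / (4810 + 6770) = 2812 Ω.
V_out = 44.0 × 2812 / (330 + 2812) = 44.0 × 2812/3142 = 39.4 V.
(Unloaded it would have been 41.2 V.)

V_out ≈ 39.4 V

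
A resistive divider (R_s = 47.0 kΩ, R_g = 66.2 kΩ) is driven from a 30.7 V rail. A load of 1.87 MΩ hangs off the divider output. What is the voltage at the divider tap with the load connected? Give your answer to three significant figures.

The load sits in parallel with R_g: R_g‖R_L = (66.2 × 1870) / (66.2 + 1870) = 63.94 kΩ.
V_out = 30.7 × 63.94 / (47.0 + 63.94) = 30.7 × 63.94/110.9 = 17.7 V.

V_out ≈ 17.7 V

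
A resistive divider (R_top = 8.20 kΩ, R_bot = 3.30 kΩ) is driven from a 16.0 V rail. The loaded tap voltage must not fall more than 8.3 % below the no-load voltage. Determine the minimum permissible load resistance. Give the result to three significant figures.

Output resistance R_th = R_top‖R_bot = (8.20 × 3.30)/11.50 = 2.353 kΩ.
The fractional drop is R_th/(R_th + R_L); requiring this ≤ 0.0830 gives R_L ≥ R_th(1/0.0830 − 1) = 2.353 × 11.05 = 26.0 kΩ.

R_L(min) ≈ 26.0 kΩ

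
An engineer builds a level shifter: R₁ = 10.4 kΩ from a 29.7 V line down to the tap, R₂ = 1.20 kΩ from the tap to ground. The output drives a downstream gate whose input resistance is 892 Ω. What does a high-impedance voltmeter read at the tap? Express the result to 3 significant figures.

V_out ≈ 1.39 V

The load sits in parallel with R₂: R₂‖R_L = (1200 × 892) / (1200 + 892) = 511.7 Ω.
V_out = 29.7 × 511.7 / (10400 + 511.7) = 29.7 × 511.7/10910 = 1.39 V.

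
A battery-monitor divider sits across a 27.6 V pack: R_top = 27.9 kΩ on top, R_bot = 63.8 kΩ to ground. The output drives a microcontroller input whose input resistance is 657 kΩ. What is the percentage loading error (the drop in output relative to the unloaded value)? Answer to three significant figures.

2.87 %

The divider's output (Thévenin) resistance is R_top‖R_bot = 19.41 kΩ.
Fractional drop under load = R_th/(R_th + R_L) = 19.41 / (19.41 + 657) = 0.02870.
So the output falls by 2.87 %.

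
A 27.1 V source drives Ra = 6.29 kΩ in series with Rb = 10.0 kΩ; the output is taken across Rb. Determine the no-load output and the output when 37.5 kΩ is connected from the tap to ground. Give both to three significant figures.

Unloaded: 16.6 V; loaded: 15.1 V

Open-circuit: V = 27.1 × 10.0/(6.29 + 10.0) = 16.6 V.
With the load, Rb becomes Rb‖R_L = 7.895 kΩ, so V = 27.1 × 7.895/14.18 = 15.1 V.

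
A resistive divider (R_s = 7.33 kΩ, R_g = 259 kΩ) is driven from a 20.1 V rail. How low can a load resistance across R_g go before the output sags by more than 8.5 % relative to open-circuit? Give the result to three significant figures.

R_L(min) ≈ 76.7 kΩ

Output resistance R_th = R_s‖R_g = (7.33 × 259)/266.3 = 7.128 kΩ.
The fractional drop is R_th/(R_th + R_L); requiring this ≤ 0.0850 gives R_L ≥ R_th(1/0.0850 − 1) = 7.128 × 10.76 = 76.7 kΩ.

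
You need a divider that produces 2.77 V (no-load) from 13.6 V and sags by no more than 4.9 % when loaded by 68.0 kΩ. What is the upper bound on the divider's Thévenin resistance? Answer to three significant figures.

R_th ≤ 3.50 kΩ

Loading drop = R_th/(R_th + R_L) ≤ 0.0490, so R_th ≤ R_L · ε/(1−ε) = 68.0 kΩ × 0.0490/0.9510 = 3.50 kΩ.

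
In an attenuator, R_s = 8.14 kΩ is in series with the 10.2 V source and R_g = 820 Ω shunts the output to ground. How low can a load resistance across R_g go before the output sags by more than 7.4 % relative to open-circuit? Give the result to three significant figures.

Output resistance R_th = R_s‖R_g = (8140 × 820)/8960 = 745.0 Ω.
The fractional drop is R_th/(R_th + R_L); requiring this ≤ 0.0740 gives R_L ≥ R_th(1/0.0740 − 1) = 745.0 × 12.51 = 9.32 kΩ.

R_L(min) ≈ 9.32 kΩ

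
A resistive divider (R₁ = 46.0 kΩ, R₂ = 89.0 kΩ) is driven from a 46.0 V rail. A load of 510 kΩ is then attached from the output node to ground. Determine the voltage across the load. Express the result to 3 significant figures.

V_out ≈ 28.6 V

The load sits in parallel with R₂: R₂‖R_L = (89.0 × 510) / (89.0 + 510) = 75.78 kΩ.
V_out = 46.0 × 75.78 / (46.0 + 75.78) = 46.0 × 75.78/121.8 = 28.6 V.
(Unloaded it would have been 30.3 V.)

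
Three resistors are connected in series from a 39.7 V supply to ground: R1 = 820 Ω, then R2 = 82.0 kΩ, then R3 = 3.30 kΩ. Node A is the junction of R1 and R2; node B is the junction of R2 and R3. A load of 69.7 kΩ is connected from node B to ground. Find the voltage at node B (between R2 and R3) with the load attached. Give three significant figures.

V ≈ 1.46 V

At node B, R3 is in parallel with the load: R3‖R_L = 3151 Ω.
Below node A the resistance is R2 + (R3‖R_L) = 85150 Ω, so V_A = 39.7 × 85150/85970 = 39.32 V.
Then V_B = V_A × (R3‖R_L)/(R2 + R3‖R_L) = 39.32 × 3151/85150 = 1.46 V.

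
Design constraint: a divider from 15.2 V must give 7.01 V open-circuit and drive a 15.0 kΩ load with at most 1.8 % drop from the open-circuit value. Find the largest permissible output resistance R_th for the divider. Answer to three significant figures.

R_th ≤ 275 Ω

Loading drop = R_th/(R_th + R_L) ≤ 0.0180, so R_th ≤ R_L · ε/(1−ε) = 15.0 kΩ × 0.0180/0.9820 = 275 Ω.
(Any R1, R2 with R2/(R1+R2) = 0.461 and R1‖R2 ≤ 275 Ω will meet the spec.)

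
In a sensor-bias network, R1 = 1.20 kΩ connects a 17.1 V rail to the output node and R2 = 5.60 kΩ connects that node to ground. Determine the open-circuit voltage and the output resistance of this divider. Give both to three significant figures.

V_th = 14.1 V, R_th = 988 Ω

V_th is the open-circuit tap voltage: 17.1 × 5.60/(1.20 + 5.60) = 14.1 V.
With the supply zeroed, R1 and R2 appear in parallel from the tap: R_th = R1‖R2 = (1.20 × 5.60)/6.800 = 988 Ω.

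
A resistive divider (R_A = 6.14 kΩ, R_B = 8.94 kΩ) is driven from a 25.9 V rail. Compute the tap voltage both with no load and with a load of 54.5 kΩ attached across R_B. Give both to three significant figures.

Open-circuit: V = 25.9 × 8.94/(6.14 + 8.94) = 15.4 V.
With the load, R_B becomes R_B‖R_L = 7.680 kΩ, so V = 25.9 × 7.680/13.82 = 14.4 V.

Unloaded: 15.4 V; loaded: 14.4 V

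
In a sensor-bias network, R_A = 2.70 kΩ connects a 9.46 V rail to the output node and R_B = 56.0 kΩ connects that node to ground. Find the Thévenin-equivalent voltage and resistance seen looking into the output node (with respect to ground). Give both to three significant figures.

V_th is the open-circuit tap voltage: 9.46 × 56.0/(2.70 + 56.0) = 9.02 V.
With the supply zeroed, R_A and R_B appear in parallel from the tap: R_th = R_A‖R_B = (2.70 × 56.0)/58.70 = 2.58 kΩ.

V_th = 9.02 V, R_th = 2.58 kΩ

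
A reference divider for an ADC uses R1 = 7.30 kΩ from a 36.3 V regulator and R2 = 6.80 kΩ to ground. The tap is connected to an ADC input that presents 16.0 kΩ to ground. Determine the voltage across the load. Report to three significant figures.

The load sits in parallel with R2: R2‖R_L = (6.80 × 16.0) / (6.80 + 16.0) = 4.772 kΩ.
V_out = 36.3 × 4.772 / (7.30 + 4.772) = 36.3 × 4.772/12.07 = 14.3 V.

V_out ≈ 14.3 V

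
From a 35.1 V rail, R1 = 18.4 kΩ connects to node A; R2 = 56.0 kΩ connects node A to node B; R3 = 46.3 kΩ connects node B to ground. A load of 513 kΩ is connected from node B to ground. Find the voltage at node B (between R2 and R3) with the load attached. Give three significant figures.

V ≈ 12.8 V

At node B, R3 is in parallel with the load: R3‖R_L = 42.47 kΩ.
Below node A the resistance is R2 + (R3‖R_L) = 98.47 kΩ, so V_A = 35.1 × 98.47/116.9 = 29.57 V.
Then V_B = V_A × (R3‖R_L)/(R2 + R3‖R_L) = 29.57 × 42.47/98.47 = 12.8 V.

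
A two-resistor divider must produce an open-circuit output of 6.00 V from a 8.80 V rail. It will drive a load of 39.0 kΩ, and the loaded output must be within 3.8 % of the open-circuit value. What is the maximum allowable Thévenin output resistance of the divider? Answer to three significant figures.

Loading drop = R_th/(R_th + R_L) ≤ 0.0380, so R_th ≤ R_L · ε/(1−ε) = 39.0 kΩ × 0.0380/0.9620 = 1.54 kΩ.
(Any R1, R2 with R2/(R1+R2) = 0.682 and R1‖R2 ≤ 1.54 kΩ will meet the spec.)

R_th ≤ 1.54 kΩ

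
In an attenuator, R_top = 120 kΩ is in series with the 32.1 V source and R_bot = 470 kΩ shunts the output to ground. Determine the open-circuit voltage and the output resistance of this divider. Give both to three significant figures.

V_th is the open-circuit tap voltage: 32.1 × 470/(120 + 470) = 25.6 V.
With the supply zeroed, R_top and R_bot appear in parallel from the tap: R_th = R_top‖R_bot = (120 × 470)/590.0 = 95.6 kΩ.

V_th = 25.6 V, R_th = 95.6 kΩ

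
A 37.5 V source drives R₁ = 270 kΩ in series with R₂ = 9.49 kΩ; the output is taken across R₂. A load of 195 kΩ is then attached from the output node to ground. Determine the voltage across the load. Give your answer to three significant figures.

V_out ≈ 1.22 V

The load sits in parallel with R₂: R₂‖R_L = (9.49 × 195) / (9.49 + 195) = 9.050 kΩ.
V_out = 37.5 × 9.050 / (270 + 9.050) = 37.5 × 9.050/279.0 = 1.22 V.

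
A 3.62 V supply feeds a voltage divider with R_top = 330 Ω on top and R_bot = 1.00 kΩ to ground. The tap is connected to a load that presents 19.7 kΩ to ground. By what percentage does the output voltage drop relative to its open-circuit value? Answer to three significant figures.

The divider's output (Thévenin) resistance is R_top‖R_bot = 248.1 Ω.
Fractional drop under load = R_th/(R_th + R_L) = 248.1 / (248.1 + 19700) = 0.01244.
So the output falls by 1.24 %.

1.24 %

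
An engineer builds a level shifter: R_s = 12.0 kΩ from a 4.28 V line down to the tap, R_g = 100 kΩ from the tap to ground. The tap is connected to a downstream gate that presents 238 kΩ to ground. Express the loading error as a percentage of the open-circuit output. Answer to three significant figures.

The divider's output (Thévenin) resistance is R_s‖R_g = 10.71 kΩ.
Fractional drop under load = R_th/(R_th + R_L) = 10.71 / (10.71 + 238) = 0.04308.
So the output falls by 4.31 %.

4.31 %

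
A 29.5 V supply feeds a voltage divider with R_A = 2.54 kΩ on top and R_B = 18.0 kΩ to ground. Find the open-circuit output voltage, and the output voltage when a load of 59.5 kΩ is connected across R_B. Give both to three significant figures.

Unloaded: 25.9 V; loaded: 24.9 V

Open-circuit: V = 29.5 × 18.0/(2.54 + 18.0) = 25.9 V.
With the load, R_B becomes R_B‖R_L = 13.82 kΩ, so V = 29.5 × 13.82/16.36 = 24.9 V.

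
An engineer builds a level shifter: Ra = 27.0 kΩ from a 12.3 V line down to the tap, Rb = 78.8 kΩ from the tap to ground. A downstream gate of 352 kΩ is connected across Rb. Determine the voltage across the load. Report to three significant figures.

The load sits in parallel with Rb: Rb‖R_L = (78.8 × 352) / (78.8 + 352) = 64.39 kΩ.
V_out = 12.3 × 64.39 / (27.0 + 64.39) = 12.3 × 64.39/91.39 = 8.67 V.
(Unloaded it would have been 9.16 V.)

V_out ≈ 8.67 V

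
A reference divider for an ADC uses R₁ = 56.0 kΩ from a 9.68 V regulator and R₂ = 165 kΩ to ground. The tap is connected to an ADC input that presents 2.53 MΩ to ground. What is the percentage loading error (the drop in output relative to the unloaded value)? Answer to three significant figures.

The divider's output (Thévenin) resistance is R₁‖R₂ = 41.81 kΩ.
Fractional drop under load = R_th/(R_th + R_L) = 41.81 / (41.81 + 2530) = 0.01626.
So the output falls by 1.63 %.

1.63 %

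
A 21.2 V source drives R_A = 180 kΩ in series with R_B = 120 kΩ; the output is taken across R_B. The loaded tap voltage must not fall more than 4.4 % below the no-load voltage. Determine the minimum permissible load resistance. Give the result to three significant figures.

Output resistance R_th = R_A‖R_B = (180 × 120)/300.0 = 72.00 kΩ.
The fractional drop is R_th/(R_th + R_L); requiring this ≤ 0.0440 gives R_L ≥ R_th(1/0.0440 − 1) = 72.00 × 21.73 = 1.56 MΩ.

R_L(min) ≈ 1.56 MΩ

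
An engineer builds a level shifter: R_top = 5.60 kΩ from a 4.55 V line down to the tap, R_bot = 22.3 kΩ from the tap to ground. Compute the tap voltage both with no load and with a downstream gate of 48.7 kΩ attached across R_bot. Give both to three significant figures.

Open-circuit: V = 4.55 × 22.3/(5.60 + 22.3) = 3.64 V.
With the load, R_bot becomes R_bot‖R_L = 15.30 kΩ, so V = 4.55 × 15.30/20.90 = 3.33 V.

Unloaded: 3.64 V; loaded: 3.33 V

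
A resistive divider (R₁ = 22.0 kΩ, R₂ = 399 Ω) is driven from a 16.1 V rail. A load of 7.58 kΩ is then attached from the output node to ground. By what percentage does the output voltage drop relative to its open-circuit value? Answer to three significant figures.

4.92 %

The divider's output (Thévenin) resistance is R₁‖R₂ = 391.9 Ω.
Fractional drop under load = R_th/(R_th + R_L) = 391.9 / (391.9 + 7580) = 0.04916.
So the output falls by 4.92 %.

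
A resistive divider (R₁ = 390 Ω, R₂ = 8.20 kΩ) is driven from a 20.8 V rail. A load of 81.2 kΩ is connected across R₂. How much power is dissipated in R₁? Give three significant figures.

P ≈ 2.75 mW

Total resistance from the source is R₁ + (R₂‖R_L) = 7838 Ω, so I = 20.8/7838 Ω = 2.654 mA.
P = I²·R₁ = (2.654 mA)² × 390 Ω = 2.75 mW.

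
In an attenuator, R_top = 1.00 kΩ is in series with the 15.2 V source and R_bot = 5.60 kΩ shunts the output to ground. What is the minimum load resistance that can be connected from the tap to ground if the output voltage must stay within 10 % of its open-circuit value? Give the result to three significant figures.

R_L(min) ≈ 7.64 kΩ

Output resistance R_th = R_top‖R_bot = (1000 × 5600)/6600 = 848.5 Ω.
The fractional drop is R_th/(R_th + R_L); requiring this ≤ 0.100 gives R_L ≥ R_th(1/0.100 − 1) = 848.5 × 9.000 = 7.64 kΩ.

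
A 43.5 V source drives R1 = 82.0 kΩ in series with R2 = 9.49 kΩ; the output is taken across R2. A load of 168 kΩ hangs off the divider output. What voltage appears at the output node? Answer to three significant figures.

The load sits in parallel with R2: R2‖R_L = (9.49 × 168) / (9.49 + 168) = 8.983 kΩ.
V_out = 43.5 × 8.983 / (82.0 + 8.983) = 43.5 × 8.983/90.98 = 4.29 V.

V_out ≈ 4.29 V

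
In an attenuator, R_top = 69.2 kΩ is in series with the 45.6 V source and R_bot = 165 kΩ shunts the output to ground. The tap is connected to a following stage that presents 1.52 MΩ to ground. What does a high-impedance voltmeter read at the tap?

The load sits in parallel with R_bot: R_bot‖R_L = (165 × 1520) / (165 + 1520) = 148.8 kΩ.
V_out = 45.6 × 148.8 / (69.2 + 148.8) = 45.6 × 148.8/218.0 = 31.1 V.

V_out ≈ 31.1 V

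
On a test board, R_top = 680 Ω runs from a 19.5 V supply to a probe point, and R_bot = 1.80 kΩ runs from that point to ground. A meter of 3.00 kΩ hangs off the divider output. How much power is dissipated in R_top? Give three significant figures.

Total resistance from the source is R_top + (R_bot‖R_L) = 1805 Ω, so I = 19.5/1805 Ω = 10.80 mA.
P = I²·R_top = (10.80 mA)² × 680 Ω = 79.4 mW.

P ≈ 79.4 mW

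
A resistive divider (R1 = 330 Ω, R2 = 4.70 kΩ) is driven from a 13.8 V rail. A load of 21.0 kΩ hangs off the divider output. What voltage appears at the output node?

V_out ≈ 12.7 V

The load sits in parallel with R2: R2‖R_L = (4700 × 21000) / (4700 + 21000) = 3840 Ω.
V_out = 13.8 × 3840 / (330 + 3840) = 13.8 × 3840/4170 = 12.7 V.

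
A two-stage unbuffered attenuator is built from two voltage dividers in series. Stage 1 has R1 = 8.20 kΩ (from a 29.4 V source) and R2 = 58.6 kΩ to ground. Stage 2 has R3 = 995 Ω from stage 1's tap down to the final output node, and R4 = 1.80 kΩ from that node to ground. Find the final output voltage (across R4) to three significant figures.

V_out ≈ 4.65 V

Stage 2 presents R3+R4 = 2795 Ω as a load on stage 1's tap.
Stage 1's lower leg becomes R2‖(R3+R4) = 2668 Ω, so V_mid = 29.4 × 2668/10870 = 7.217 V.
Stage 2 is itself unloaded: V_out = V_mid × R4/(R3+R4) = 7.217 × 1800/2795 = 4.65 V.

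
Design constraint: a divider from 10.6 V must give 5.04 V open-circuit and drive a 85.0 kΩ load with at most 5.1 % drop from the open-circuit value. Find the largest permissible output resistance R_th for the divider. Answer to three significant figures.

R_th ≤ 4.57 kΩ

Loading drop = R_th/(R_th + R_L) ≤ 0.0510, so R_th ≤ R_L · ε/(1−ε) = 85.0 kΩ × 0.0510/0.9490 = 4.57 kΩ.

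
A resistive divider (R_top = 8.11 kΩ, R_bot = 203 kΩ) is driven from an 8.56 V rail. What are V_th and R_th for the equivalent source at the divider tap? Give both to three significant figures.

V_th = 8.23 V, R_th = 7.80 kΩ

V_th is the open-circuit tap voltage: 8.56 × 203/(8.11 + 203) = 8.23 V.
With the supply zeroed, R_top and R_bot appear in parallel from the tap: R_th = R_top‖R_bot = (8.11 × 203)/211.1 = 7.80 kΩ.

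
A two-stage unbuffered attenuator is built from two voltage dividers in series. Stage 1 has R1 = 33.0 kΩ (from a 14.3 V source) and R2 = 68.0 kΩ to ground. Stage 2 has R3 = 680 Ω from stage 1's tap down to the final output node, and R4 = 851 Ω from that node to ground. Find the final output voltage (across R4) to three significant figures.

Stage 2 presents R3+R4 = 1531 Ω as a load on stage 1's tap.
Stage 1's lower leg becomes R2‖(R3+R4) = 1497 Ω, so V_mid = 14.3 × 1497/34500 = 0.6207 V.
Stage 2 is itself unloaded: V_out = V_mid × R4/(R3+R4) = 0.6207 × 851/1531 = 0.345 V.

V_out ≈ 0.345 V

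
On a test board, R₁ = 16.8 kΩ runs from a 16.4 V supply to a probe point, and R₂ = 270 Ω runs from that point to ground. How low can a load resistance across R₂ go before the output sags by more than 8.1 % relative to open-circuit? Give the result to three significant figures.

R_L(min) ≈ 3.01 kΩ

Output resistance R_th = R₁‖R₂ = (16800 × 270)/17070 = 265.7 Ω.
The fractional drop is R_th/(R_th + R_L); requiring this ≤ 0.0810 gives R_L ≥ R_th(1/0.0810 − 1) = 265.7 × 11.35 = 3.01 kΩ.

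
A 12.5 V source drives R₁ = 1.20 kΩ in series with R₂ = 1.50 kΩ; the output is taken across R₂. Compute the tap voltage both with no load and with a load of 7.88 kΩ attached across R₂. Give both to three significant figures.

Unloaded: 6.94 V; loaded: 6.40 V

Open-circuit: V = 12.5 × 1.50/(1.20 + 1.50) = 6.94 V.
With the load, R₂ becomes R₂‖R_L = 1.260 kΩ, so V = 12.5 × 1.260/2.460 = 6.40 V.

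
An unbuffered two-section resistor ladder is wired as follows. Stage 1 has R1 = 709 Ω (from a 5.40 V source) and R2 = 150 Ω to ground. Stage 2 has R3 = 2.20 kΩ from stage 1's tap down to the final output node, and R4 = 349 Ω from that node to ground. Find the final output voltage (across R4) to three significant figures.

Stage 2 presents R3+R4 = 2549 Ω as a load on stage 1's tap.
Stage 1's lower leg becomes R2‖(R3+R4) = 141.7 Ω, so V_mid = 5.40 × 141.7/850.7 = 0.8993 V.
Stage 2 is itself unloaded: V_out = V_mid × R4/(R3+R4) = 0.8993 × 349/2549 = 0.123 V.

V_out ≈ 0.123 V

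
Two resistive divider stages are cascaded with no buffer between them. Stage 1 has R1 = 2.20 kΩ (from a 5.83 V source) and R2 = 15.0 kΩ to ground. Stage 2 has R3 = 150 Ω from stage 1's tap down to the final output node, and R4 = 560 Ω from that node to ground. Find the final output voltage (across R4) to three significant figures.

Stage 2 presents R3+R4 = 710.0 Ω as a load on stage 1's tap.
Stage 1's lower leg becomes R2‖(R3+R4) = 677.9 Ω, so V_mid = 5.83 × 677.9/2878 = 1.373 V.
Stage 2 is itself unloaded: V_out = V_mid × R4/(R3+R4) = 1.373 × 560/710.0 = 1.08 V.

V_out ≈ 1.08 V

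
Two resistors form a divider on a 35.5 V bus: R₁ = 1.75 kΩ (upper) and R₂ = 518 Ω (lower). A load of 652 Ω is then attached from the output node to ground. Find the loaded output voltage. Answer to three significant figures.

V_out ≈ 5.03 V

The load sits in parallel with R₂: R₂‖R_L = (518 × 652) / (518 + 652) = 288.7 Ω.
V_out = 35.5 × 288.7 / (1750 + 288.7) = 35.5 × 288.7/2039 = 5.03 V.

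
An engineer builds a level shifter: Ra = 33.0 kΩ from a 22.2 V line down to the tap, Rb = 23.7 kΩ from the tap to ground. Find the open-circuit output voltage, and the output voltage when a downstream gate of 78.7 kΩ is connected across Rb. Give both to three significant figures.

Open-circuit: V = 22.2 × 23.7/(33.0 + 23.7) = 9.28 V.
With the load, Rb becomes Rb‖R_L = 18.21 kΩ, so V = 22.2 × 18.21/51.21 = 7.90 V.

Unloaded: 9.28 V; loaded: 7.90 V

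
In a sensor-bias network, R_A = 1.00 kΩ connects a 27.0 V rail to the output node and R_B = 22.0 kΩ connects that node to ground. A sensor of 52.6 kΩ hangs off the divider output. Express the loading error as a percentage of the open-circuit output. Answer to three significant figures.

The divider's output (Thévenin) resistance is R_A‖R_B = 0.9565 kΩ.
Fractional drop under load = R_th/(R_th + R_L) = 0.9565 / (0.9565 + 52.6) = 0.01786.
So the output falls by 1.79 %.

1.79 %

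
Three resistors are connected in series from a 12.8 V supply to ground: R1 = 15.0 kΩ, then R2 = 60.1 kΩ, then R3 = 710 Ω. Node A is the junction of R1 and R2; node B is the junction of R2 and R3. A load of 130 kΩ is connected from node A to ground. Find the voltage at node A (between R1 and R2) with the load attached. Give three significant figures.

V ≈ 9.40 V

Below node A the series string R2+R3 = 60810 Ω sits in parallel with the 130000 Ω load: 41430 Ω.
V_A = 12.8 × 41430/(15000 + 41430) = 9.40 V.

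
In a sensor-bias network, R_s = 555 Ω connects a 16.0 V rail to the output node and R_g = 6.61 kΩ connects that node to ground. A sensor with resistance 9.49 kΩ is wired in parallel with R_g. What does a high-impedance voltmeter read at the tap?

V_out ≈ 14.0 V

The load sits in parallel with R_g: R_g‖R_L = (6610 × 9490) / (6610 + 9490) = 3896 Ω.
V_out = 16.0 × 3896 / (555 + 3896) = 16.0 × 3896/4451 = 14.0 V.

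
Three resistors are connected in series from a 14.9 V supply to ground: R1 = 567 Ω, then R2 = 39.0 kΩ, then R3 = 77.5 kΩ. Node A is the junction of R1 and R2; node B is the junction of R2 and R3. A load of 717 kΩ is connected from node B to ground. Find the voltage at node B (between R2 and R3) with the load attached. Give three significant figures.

At node B, R3 is in parallel with the load: R3‖R_L = 69940 Ω.
Below node A the resistance is R2 + (R3‖R_L) = 108900 Ω, so V_A = 14.9 × 108900/109500 = 14.82 V.
Then V_B = V_A × (R3‖R_L)/(R2 + R3‖R_L) = 14.82 × 69940/108900 = 9.52 V.

V ≈ 9.52 V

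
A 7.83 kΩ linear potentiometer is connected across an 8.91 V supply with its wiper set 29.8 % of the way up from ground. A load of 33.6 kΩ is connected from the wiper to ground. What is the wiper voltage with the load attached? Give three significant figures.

V ≈ 2.53 V

The wiper splits the pot into (1−α)R = 5.497 kΩ above and αR = 2.333 kΩ below.
Lower section ‖ load = 2.182 kΩ.
V_wiper = 8.91 × 2.182/(5.497 + 2.182) = 2.53 V.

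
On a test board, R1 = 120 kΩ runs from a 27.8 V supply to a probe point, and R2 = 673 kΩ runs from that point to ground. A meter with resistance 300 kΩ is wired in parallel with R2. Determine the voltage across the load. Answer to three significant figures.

The load sits in parallel with R2: R2‖R_L = (673 × 300) / (673 + 300) = 207.5 kΩ.
V_out = 27.8 × 207.5 / (120 + 207.5) = 27.8 × 207.5/327.5 = 17.6 V.
(Unloaded it would have been 23.6 V.)

V_out ≈ 17.6 V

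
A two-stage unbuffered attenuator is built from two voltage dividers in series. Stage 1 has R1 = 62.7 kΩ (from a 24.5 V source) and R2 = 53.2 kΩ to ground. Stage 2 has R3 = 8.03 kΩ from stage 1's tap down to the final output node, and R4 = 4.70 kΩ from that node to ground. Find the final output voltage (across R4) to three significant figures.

Stage 2 presents R3+R4 = 12.73 kΩ as a load on stage 1's tap.
Stage 1's lower leg becomes R2‖(R3+R4) = 10.27 kΩ, so V_mid = 24.5 × 10.27/72.97 = 3.449 V.
Stage 2 is itself unloaded: V_out = V_mid × R4/(R3+R4) = 3.449 × 4.70/12.73 = 1.27 V.

V_out ≈ 1.27 V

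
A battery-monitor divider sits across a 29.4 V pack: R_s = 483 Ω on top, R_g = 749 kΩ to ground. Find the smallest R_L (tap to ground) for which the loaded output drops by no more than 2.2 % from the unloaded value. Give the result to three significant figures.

Output resistance R_th = R_s‖R_g = (483 × 749000)/749500 = 482.7 Ω.
The fractional drop is R_th/(R_th + R_L); requiring this ≤ 0.0220 gives R_L ≥ R_th(1/0.0220 − 1) = 482.7 × 44.45 = 21.5 kΩ.

R_L(min) ≈ 21.5 kΩ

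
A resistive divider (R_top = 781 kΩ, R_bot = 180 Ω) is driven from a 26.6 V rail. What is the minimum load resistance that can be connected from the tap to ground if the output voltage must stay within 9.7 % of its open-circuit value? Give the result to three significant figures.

R_L(min) ≈ 1.68 kΩ

Output resistance R_th = R_top‖R_bot = (781000 × 180)/781200 = 180.0 Ω.
The fractional drop is R_th/(R_th + R_L); requiring this ≤ 0.0970 gives R_L ≥ R_th(1/0.0970 − 1) = 180.0 × 9.309 = 1.68 kΩ.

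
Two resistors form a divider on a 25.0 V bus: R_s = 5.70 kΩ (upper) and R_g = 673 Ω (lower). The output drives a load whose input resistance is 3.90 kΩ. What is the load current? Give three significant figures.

R_g‖R_L = 574.0 Ω; V_out = 25.0 × 574.0/6274 = 2.287 V.
I_L = V_out / R_L = 2.287 / 3.90 kΩ = 0.586 mA.

I_L ≈ 0.586 mA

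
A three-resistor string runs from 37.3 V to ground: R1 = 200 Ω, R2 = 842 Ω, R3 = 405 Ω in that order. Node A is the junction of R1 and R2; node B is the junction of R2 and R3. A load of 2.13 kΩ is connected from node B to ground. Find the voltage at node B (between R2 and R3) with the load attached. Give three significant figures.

At node B, R3 is in parallel with the load: R3‖R_L = 340.3 Ω.
Below node A the resistance is R2 + (R3‖R_L) = 1182 Ω, so V_A = 37.3 × 1182/1382 = 31.90 V.
Then V_B = V_A × (R3‖R_L)/(R2 + R3‖R_L) = 31.90 × 340.3/1182 = 9.18 V.

V ≈ 9.18 V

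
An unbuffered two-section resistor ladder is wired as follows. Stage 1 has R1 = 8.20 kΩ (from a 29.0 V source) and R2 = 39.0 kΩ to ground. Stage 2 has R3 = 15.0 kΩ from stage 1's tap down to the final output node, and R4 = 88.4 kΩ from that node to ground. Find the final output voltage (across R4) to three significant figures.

V_out ≈ 19.2 V

Stage 2 presents R3+R4 = 103.4 kΩ as a load on stage 1's tap.
Stage 1's lower leg becomes R2‖(R3+R4) = 28.32 kΩ, so V_mid = 29.0 × 28.32/36.52 = 22.49 V.
Stage 2 is itself unloaded: V_out = V_mid × R4/(R3+R4) = 22.49 × 88.4/103.4 = 19.2 V.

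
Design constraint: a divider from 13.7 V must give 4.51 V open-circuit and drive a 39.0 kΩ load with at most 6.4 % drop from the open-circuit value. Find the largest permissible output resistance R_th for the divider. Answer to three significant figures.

R_th ≤ 2.67 kΩ

Loading drop = R_th/(R_th + R_L) ≤ 0.0640, so R_th ≤ R_L · ε/(1−ε) = 39.0 kΩ × 0.0640/0.9360 = 2.67 kΩ.
(Any R1, R2 with R2/(R1+R2) = 0.329 and R1‖R2 ≤ 2.67 kΩ will meet the spec.)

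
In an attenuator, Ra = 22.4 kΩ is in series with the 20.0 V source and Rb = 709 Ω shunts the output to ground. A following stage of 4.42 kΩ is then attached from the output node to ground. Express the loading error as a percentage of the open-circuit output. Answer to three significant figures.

13.5 %

Unloaded V = 20.0 × 709/23110 = 0.61361 V.
Loaded: Rb‖R_L = 611.0 Ω, giving V = 20.0 × 611.0/23010 = 0.53104 V.
Drop = (0.61361 − 0.53104) / 0.61361 = 13.5 %.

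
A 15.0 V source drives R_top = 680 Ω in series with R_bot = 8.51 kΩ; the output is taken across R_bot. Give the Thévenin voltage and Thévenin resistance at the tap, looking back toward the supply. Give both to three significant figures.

V_th = 13.9 V, R_th = 630 Ω

V_th is the open-circuit tap voltage: 15.0 × 8510/(680 + 8510) = 13.9 V.
With the supply zeroed, R_top and R_bot appear in parallel from the tap: R_th = R_top‖R_bot = (680 × 8510)/9190 = 630 Ω.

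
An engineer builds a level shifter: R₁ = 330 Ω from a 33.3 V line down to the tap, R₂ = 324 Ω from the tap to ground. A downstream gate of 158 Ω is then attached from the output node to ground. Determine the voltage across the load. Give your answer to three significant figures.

V_out ≈ 8.11 V

The load sits in parallel with R₂: R₂‖R_L = (324 × 158) / (324 + 158) = 106.2 Ω.
V_out = 33.3 × 106.2 / (330 + 106.2) = 33.3 × 106.2/436.2 = 8.11 V.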